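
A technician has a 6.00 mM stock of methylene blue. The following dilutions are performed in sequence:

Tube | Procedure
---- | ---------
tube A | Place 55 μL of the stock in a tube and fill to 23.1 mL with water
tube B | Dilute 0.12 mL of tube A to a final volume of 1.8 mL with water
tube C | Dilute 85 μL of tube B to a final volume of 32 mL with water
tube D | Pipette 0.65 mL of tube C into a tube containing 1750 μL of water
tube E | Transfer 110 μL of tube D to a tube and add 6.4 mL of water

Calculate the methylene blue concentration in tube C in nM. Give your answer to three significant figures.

2.53 nM

Step 1: 55 μL brought to 23.1 mL → factor 23100/55 = 420
Step 2: 0.12 mL brought to 1.8 mL → factor 1.8/0.12 = 15
Step 3: 85 μL brought to 32 mL → factor 32000/85 = 376.47
Dilution factor through tube C = 420 × 15 × 376.47 = 2.3718 × 10^6
[tube C] = 6.00 mM / 2.3718 × 10^6 = 2.530 × 10^-6 mM = 2.53 nM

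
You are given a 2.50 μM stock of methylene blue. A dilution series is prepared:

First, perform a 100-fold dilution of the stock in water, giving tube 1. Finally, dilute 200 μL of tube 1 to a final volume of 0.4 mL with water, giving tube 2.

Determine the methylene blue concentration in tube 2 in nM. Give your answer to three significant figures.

12.5 nM

Step 1: 100-fold → factor 100
Step 2: 200 μL brought to 0.4 mL → factor 400/200 = 2
Overall dilution factor = 100 × 2 = 200
Final = 2.50 μM / 200 = 0.01250 μM = 12.5 nM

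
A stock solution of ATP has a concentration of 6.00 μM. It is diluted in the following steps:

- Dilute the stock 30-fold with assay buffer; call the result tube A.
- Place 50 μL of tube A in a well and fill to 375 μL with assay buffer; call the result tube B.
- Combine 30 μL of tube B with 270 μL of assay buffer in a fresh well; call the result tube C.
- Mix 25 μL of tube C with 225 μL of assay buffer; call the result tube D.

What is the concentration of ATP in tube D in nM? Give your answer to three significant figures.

0.267 nM

Step 1: 30-fold → factor 30
Step 2: 50 μL brought to 375 μL → factor 375/50 = 7.5
Step 3: 30 μL + 270 μL = 300 μL total → factor 300/30 = 10
Step 4: 25 μL + 225 μL = 250 μL total → factor 250/25 = 10
Overall dilution factor = 30 × 7.5 × 10 × 10 = 22500
Final = 6.00 μM / 22500 = 0.0002667 μM = 0.267 nM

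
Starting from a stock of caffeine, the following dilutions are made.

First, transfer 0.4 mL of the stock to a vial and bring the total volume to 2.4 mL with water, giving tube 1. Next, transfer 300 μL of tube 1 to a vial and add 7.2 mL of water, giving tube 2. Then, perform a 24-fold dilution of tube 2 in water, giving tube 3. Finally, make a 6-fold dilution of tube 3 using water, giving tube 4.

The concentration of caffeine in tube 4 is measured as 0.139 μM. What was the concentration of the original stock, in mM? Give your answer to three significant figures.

3.00 mM

Step 1: 0.4 mL brought to 2.4 mL → factor 2.4/0.4 = 6
Step 2: 300 μL + 7.2 mL = 7500 μL total → factor 7500/300 = 25
Step 3: 24-fold → factor 24
Step 4: 6-fold → factor 6
Overall dilution factor = 6 × 25 × 24 × 6 = 21600
Stock = 0.139 μM × 21600 = 3002 μM = 3.00 mM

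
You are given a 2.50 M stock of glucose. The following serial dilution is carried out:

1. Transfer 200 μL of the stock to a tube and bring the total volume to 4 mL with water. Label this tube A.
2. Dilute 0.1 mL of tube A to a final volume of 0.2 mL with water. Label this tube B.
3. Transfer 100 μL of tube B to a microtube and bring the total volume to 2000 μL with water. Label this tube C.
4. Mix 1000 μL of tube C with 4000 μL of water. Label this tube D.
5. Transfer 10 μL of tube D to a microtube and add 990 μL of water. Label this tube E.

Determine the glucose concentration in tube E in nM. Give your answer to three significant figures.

6.25 × 10^3 nM

Step 1: 200 μL brought to 4 mL → factor 4000/200 = 20
Step 2: 0.1 mL brought to 0.2 mL → factor 0.2/0.1 = 2
Step 3: 100 μL brought to 2000 μL → factor 2000/100 = 20
Step 4: 1000 μL + 4000 μL = 5000 μL total → factor 5000/1000 = 5
Step 5: 10 μL + 990 μL = 1000 μL total → factor 1000/10 = 100
Overall dilution factor = 20 × 2 × 20 × 5 × 100 = 4 × 10^5
Final = 2.50 M / 4 × 10^5 = 6.250 × 10^-6 M = 6.25 × 10^3 nM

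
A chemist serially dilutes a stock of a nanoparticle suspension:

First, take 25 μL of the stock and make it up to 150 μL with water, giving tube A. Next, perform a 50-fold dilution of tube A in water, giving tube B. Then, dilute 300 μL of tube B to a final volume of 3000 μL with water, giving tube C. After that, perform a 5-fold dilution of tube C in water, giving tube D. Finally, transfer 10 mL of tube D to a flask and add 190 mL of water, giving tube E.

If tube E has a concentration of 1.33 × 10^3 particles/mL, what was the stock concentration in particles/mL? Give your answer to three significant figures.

Step 1: 25 μL brought to 150 μL → factor 150/25 = 6
Step 2: 50-fold → factor 50
Step 3: 300 μL brought to 3000 μL → factor 3000/300 = 10
Step 4: 5-fold → factor 5
Step 5: 10 mL + 190 mL = 200 mL total → factor 200/10 = 20
Overall dilution factor = 6 × 50 × 10 × 5 × 20 = 3 × 10^5
Stock = 1.33 × 10^3 particles/mL × 3 × 10^5 = 3.99 × 10^8 particles/mL

3.99 × 10^8 particles/mL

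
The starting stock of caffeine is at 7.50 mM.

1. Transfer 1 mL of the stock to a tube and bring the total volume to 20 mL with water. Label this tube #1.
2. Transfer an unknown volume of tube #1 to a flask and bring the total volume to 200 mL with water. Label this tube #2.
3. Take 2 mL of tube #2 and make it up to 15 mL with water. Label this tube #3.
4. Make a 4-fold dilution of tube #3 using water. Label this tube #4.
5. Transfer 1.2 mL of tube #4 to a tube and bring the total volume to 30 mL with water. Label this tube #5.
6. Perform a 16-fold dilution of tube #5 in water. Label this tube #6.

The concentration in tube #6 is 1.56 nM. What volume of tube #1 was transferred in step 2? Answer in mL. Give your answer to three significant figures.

Step 1: 1 mL brought to 20 mL → factor 20/1 = 20
Step 2: v brought to 200 mL → factor = 200 mL/v
Step 3: 2 mL brought to 15 mL → factor 15/2 = 7.5
Step 4: 4-fold → factor 4
Step 5: 1.2 mL brought to 30 mL → factor 30/1.2 = 25
Step 6: 16-fold → factor 16
Product of known-step factors = 2.4 × 10^5
Overall factor = 7.50 mM / (1.56 nM) = 4.8077 × 10^6
Step-2 factor = 4.8077 × 10^6 / 2.4 × 10^5 = 20.032
v = 200 mL / 20.032 = 9.98 mL

9.98 mL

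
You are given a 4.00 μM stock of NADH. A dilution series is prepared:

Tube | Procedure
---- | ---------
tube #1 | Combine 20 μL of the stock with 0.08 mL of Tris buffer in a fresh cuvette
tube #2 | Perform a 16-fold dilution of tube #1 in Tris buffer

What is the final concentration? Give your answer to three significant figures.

Step 1: 20 μL + 0.08 mL = 100 μL total → factor 100/20 = 5
Step 2: 16-fold → factor 16
Overall dilution factor = 5 × 16 = 80
Final = 4.00 μM / 80 = 0.0500 μM

0.0500 μM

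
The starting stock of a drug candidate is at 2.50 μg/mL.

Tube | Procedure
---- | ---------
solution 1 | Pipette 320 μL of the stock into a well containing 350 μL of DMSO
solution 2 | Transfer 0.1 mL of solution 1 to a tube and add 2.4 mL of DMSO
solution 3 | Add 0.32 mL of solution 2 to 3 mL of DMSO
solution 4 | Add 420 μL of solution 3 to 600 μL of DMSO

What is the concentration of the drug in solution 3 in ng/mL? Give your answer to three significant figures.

4.60 ng/mL

Step 1: 320 μL + 350 μL = 670 μL total → factor 670/320 = 2.0938
Step 2: 0.1 mL + 2.4 mL = 2.5 mL total → factor 2.5/0.1 = 25
Step 3: 0.32 mL + 3 mL = 3.32 mL total → factor 3.32/0.32 = 10.375
Dilution factor through solution 3 = 2.0938 × 25 × 10.375 = 543.07
[solution 3] = 2.50 μg/mL / 543.07 = 0.004603 μg/mL = 4.60 ng/mL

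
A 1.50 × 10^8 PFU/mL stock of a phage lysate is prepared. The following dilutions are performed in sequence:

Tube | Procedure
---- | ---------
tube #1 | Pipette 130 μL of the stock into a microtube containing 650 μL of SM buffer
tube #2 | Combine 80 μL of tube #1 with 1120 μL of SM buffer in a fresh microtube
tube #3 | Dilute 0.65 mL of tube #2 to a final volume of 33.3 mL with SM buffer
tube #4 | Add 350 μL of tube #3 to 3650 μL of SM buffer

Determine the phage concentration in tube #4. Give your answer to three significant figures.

2.85 × 10^3 PFU/mL

Step 1: 130 μL + 650 μL = 780 μL total → factor 780/130 = 6
Step 2: 80 μL + 1120 μL = 1200 μL total → factor 1200/80 = 15
Step 3: 0.65 mL brought to 33.3 mL → factor 33.3/0.65 = 51.231
Step 4: 350 μL + 3650 μL = 4000 μL total → factor 4000/350 = 11.429
Overall dilution factor = 6 × 15 × 51.231 × 11.429 = 52695
Final = 1.50 × 10^8 PFU/mL / 52695 = 2.85 × 10^3 PFU/mL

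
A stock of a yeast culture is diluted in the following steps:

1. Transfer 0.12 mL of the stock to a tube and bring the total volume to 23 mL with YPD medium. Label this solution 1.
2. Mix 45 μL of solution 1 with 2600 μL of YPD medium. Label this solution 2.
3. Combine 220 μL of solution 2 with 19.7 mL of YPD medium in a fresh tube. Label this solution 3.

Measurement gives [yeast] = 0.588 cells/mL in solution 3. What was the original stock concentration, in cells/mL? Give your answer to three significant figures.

Step 1: 0.12 mL brought to 23 mL → factor 23/0.12 = 191.67
Step 2: 45 μL + 2600 μL = 2645 μL total → factor 2645/45 = 58.778
Step 3: 220 μL + 19.7 mL = 19920 μL total → factor 19920/220 = 90.545
Overall dilution factor = 191.67 × 58.778 × 90.545 = 1.0201 × 10^6
Stock = 0.588 cells/mL × 1.0201 × 10^6 = 6.00 × 10^5 cells/mL

6.00 × 10^5 cells/mL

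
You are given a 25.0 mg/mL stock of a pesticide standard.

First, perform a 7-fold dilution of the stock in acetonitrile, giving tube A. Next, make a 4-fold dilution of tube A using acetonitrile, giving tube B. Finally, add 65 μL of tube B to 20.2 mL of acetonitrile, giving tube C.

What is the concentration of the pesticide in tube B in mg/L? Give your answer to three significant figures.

Step 1: 7-fold → factor 7
Step 2: 4-fold → factor 4
Dilution factor through tube B = 7 × 4 = 28
[tube B] = 25.0 mg/mL / 28 = 0.8929 mg/mL = 893 mg/L

893 mg/L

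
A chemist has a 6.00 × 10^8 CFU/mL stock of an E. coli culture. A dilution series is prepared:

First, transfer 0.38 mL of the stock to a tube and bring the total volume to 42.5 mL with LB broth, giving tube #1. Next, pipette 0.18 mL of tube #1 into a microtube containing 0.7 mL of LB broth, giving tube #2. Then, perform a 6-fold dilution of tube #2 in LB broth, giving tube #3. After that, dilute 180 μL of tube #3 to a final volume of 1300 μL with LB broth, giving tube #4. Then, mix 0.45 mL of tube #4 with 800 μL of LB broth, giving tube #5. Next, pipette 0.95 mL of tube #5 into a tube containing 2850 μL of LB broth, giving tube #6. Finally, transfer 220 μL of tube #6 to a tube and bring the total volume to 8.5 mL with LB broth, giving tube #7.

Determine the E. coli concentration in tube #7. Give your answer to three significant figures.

59.0 CFU/mL

Step 1: 0.38 mL brought to 42.5 mL → factor 42.5/0.38 = 111.84
Step 2: 0.18 mL + 0.7 mL = 0.88 mL total → factor 0.88/0.18 = 4.8889
Step 3: 6-fold → factor 6
Step 4: 180 μL brought to 1300 μL → factor 1300/180 = 7.2222
Step 5: 0.45 mL + 800 μL = 1.25 mL total → factor 1.25/0.45 = 2.7778
Step 6: 0.95 mL + 2850 μL = 3.8 mL total → factor 3.8/0.95 = 4
Step 7: 220 μL brought to 8.5 mL → factor 8500/220 = 38.636
Overall dilution factor = 111.84 × 4.8889 × 6 × 7.2222 × 2.7778 × 4 × 38.636 = 1.0172 × 10^7
Final = 6.00 × 10^8 CFU/mL / 1.0172 × 10^7 = 59.0 CFU/mL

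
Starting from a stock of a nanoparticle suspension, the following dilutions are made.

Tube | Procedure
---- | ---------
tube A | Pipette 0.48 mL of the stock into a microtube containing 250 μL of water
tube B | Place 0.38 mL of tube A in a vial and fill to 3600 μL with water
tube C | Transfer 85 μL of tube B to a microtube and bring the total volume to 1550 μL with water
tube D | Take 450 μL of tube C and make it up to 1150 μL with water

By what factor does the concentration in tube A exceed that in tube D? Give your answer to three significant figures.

Step 1: 0.48 mL + 250 μL = 0.73 mL total → factor 0.73/0.48 = 1.5208
Step 2: 0.38 mL brought to 3600 μL → factor 3.6/0.38 = 9.4737
Step 3: 85 μL brought to 1550 μL → factor 1550/85 = 18.235
Step 4: 450 μL brought to 1150 μL → factor 1150/450 = 2.5556
Dilution factor to tube A = 1.5208; to tube D = 671.43
[tube A]/[tube D] = (factor to tube D)/(factor to tube A) = 671.43/1.5208 = 441

441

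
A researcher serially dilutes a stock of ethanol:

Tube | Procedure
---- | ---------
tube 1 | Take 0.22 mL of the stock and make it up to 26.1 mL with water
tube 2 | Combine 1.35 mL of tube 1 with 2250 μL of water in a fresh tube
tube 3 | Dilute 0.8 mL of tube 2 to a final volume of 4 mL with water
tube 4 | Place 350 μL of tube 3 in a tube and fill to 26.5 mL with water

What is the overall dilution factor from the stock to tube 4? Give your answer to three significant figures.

1.20 × 10^5

Step 1: 0.22 mL brought to 26.1 mL → factor 26.1/0.22 = 118.64
Step 2: 1.35 mL + 2250 μL = 3.6 mL total → factor 3.6/1.35 = 2.6667
Step 3: 0.8 mL brought to 4 mL → factor 4/0.8 = 5
Step 4: 350 μL brought to 26.5 mL → factor 26500/350 = 75.714
Overall dilution factor = 118.64 × 2.6667 × 5 × 75.714 = 1.1977 × 10^5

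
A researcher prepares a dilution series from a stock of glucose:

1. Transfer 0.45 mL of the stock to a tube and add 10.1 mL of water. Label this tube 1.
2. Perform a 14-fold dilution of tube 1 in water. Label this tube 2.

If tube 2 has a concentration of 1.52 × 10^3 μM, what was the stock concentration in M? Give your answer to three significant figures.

Step 1: 0.45 mL + 10.1 mL = 10.55 mL total → factor 10.55/0.45 = 23.444
Step 2: 14-fold → factor 14
Overall dilution factor = 23.444 × 14 = 328.22
Stock = 1.52 × 10^3 μM × 328.22 = 4.989 × 10^5 μM = 0.499 M

0.499 M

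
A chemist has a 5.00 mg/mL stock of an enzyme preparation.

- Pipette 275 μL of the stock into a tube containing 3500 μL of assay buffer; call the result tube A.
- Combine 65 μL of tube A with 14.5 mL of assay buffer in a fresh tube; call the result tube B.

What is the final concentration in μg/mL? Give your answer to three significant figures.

Step 1: 275 μL + 3500 μL = 3775 μL total → factor 3775/275 = 13.727
Step 2: 65 μL + 14.5 mL = 14565 μL total → factor 14565/65 = 224.08
Overall dilution factor = 13.727 × 224.08 = 3076
Final = 5.00 mg/mL / 3076 = 0.001626 mg/mL = 1.63 μg/mL

1.63 μg/mL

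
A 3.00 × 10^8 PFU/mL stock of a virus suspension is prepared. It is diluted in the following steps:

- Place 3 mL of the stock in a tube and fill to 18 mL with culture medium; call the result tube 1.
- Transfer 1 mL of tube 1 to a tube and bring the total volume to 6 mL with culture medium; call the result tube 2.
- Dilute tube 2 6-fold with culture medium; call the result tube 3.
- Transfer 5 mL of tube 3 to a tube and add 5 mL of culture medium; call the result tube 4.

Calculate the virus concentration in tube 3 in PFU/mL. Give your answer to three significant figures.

Step 1: 3 mL brought to 18 mL → factor 18/3 = 6
Step 2: 1 mL brought to 6 mL → factor 6/1 = 6
Step 3: 6-fold → factor 6
Dilution factor through tube 3 = 6 × 6 × 6 = 216
[tube 3] = 3.00 × 10^8 PFU/mL / 216 = 1.39 × 10^6 PFU/mL

1.39 × 10^6 PFU/mL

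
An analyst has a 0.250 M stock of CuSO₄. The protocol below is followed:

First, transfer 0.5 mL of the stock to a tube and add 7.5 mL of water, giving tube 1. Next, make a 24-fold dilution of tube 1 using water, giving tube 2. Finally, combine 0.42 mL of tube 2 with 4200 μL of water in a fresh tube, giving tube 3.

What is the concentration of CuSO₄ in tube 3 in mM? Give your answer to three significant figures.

Step 1: 0.5 mL + 7.5 mL = 8 mL total → factor 8/0.5 = 16
Step 2: 24-fold → factor 24
Step 3: 0.42 mL + 4200 μL = 4.62 mL total → factor 4.62/0.42 = 11
Overall dilution factor = 16 × 24 × 11 = 4224
Final = 0.250 M / 4224 = 5.919 × 10^-5 M = 0.0592 mM

0.0592 mM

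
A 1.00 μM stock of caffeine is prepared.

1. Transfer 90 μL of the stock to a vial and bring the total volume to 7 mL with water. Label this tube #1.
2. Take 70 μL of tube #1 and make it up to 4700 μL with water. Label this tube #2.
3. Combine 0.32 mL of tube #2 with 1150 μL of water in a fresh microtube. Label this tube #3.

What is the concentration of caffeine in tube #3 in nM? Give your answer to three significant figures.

0.0417 nM

Step 1: 90 μL brought to 7 mL → factor 7000/90 = 77.778
Step 2: 70 μL brought to 4700 μL → factor 4700/70 = 67.143
Step 3: 0.32 mL + 1150 μL = 1.47 mL total → factor 1.47/0.32 = 4.5938
Overall dilution factor = 77.778 × 67.143 × 4.5938 = 23990
Final = 1.00 μM / 23990 = 4.168 × 10^-5 μM = 0.0417 nM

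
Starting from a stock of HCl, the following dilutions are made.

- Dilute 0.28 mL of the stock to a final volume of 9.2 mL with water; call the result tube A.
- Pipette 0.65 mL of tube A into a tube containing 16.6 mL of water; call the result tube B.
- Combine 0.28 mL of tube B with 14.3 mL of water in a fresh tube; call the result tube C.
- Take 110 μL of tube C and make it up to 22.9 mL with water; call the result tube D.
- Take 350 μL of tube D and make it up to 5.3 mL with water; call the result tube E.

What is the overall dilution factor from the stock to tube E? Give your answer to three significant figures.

Step 1: 0.28 mL brought to 9.2 mL → factor 9.2/0.28 = 32.857
Step 2: 0.65 mL + 16.6 mL = 17.25 mL total → factor 17.25/0.65 = 26.538
Step 3: 0.28 mL + 14.3 mL = 14.58 mL total → factor 14.58/0.28 = 52.071
Step 4: 110 μL brought to 22.9 mL → factor 22900/110 = 208.18
Step 5: 350 μL brought to 5.3 mL → factor 5300/350 = 15.143
Overall dilution factor = 32.857 × 26.538 × 52.071 × 208.18 × 15.143 = 1.4314 × 10^8

1.43 × 10^8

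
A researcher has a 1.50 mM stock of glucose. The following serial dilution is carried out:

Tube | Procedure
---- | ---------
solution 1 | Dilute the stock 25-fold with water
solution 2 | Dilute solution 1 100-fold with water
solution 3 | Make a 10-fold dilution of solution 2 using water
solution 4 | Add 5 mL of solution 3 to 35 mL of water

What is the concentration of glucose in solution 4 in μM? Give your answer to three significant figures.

0.00750 μM

Step 1: 25-fold → factor 25
Step 2: 100-fold → factor 100
Step 3: 10-fold → factor 10
Step 4: 5 mL + 35 mL = 40 mL total → factor 40/5 = 8
Overall dilution factor = 25 × 100 × 10 × 8 = 2 × 10^5
Final = 1.50 mM / 2 × 10^5 = 7.500 × 10^-6 mM = 0.00750 μM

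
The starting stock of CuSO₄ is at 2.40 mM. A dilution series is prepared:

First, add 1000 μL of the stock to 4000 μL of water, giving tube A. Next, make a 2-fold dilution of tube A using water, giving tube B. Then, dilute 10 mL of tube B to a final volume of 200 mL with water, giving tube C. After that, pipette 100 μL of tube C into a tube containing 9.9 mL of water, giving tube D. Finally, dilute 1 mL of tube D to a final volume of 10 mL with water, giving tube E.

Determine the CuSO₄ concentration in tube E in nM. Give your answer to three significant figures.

Step 1: 1000 μL + 4000 μL = 5000 μL total → factor 5000/1000 = 5
Step 2: 2-fold → factor 2
Step 3: 10 mL brought to 200 mL → factor 200/10 = 20
Step 4: 100 μL + 9.9 mL = 10000 μL total → factor 10000/100 = 100
Step 5: 1 mL brought to 10 mL → factor 10/1 = 10
Overall dilution factor = 5 × 2 × 20 × 100 × 10 = 2 × 10^5
Final = 2.40 mM / 2 × 10^5 = 1.200 × 10^-5 mM = 12.0 nM

12.0 nM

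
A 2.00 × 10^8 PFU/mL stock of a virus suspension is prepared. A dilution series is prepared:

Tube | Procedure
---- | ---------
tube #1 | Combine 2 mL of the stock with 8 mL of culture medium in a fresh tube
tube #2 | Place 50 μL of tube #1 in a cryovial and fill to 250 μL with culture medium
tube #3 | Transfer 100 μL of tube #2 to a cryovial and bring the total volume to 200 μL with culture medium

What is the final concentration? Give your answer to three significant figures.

Step 1: 2 mL + 8 mL = 10 mL total → factor 10/2 = 5
Step 2: 50 μL brought to 250 μL → factor 250/50 = 5
Step 3: 100 μL brought to 200 μL → factor 200/100 = 2
Overall dilution factor = 5 × 5 × 2 = 50
Final = 2.00 × 10^8 PFU/mL / 50 = 4.00 × 10^6 PFU/mL

4.00 × 10^6 PFU/mL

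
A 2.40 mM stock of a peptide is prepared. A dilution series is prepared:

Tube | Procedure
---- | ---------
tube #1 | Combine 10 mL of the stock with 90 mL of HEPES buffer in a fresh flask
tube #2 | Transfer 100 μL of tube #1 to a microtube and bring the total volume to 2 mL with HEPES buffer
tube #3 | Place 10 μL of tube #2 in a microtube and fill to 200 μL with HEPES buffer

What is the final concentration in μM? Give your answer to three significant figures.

0.600 μM

Step 1: 10 mL + 90 mL = 100 mL total → factor 100/10 = 10
Step 2: 100 μL brought to 2 mL → factor 2000/100 = 20
Step 3: 10 μL brought to 200 μL → factor 200/10 = 20
Overall dilution factor = 10 × 20 × 20 = 4000
Final = 2.40 mM / 4000 = 0.0006000 mM = 0.600 μM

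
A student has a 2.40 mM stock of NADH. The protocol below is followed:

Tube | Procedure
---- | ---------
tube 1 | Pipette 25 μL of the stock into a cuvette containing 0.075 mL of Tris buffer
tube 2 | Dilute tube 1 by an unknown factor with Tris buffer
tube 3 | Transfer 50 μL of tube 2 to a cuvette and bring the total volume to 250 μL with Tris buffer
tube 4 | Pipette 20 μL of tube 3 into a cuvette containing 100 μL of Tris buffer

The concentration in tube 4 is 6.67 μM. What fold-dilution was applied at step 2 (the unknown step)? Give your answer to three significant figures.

Step 1: 25 μL + 0.075 mL = 100 μL total → factor 100/25 = 4
Step 2: unknown factor x
Step 3: 50 μL brought to 250 μL → factor 250/50 = 5
Step 4: 20 μL + 100 μL = 120 μL total → factor 120/20 = 6
Product of known-step factors = 120
Overall factor = 2.40 mM / (6.67 μM) = 359.82
x = 359.82 / 120 = 3.00

3.00-fold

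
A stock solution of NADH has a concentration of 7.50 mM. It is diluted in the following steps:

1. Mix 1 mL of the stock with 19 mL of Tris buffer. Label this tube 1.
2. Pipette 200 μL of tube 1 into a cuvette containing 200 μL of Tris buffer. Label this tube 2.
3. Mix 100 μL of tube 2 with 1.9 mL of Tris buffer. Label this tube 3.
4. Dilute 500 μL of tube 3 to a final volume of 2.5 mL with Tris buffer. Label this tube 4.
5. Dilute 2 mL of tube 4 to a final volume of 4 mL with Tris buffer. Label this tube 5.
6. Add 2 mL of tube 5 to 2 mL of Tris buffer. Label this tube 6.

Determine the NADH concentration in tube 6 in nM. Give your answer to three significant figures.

Step 1: 1 mL + 19 mL = 20 mL total → factor 20/1 = 20
Step 2: 200 μL + 200 μL = 400 μL total → factor 400/200 = 2
Step 3: 100 μL + 1.9 mL = 2000 μL total → factor 2000/100 = 20
Step 4: 500 μL brought to 2.5 mL → factor 2500/500 = 5
Step 5: 2 mL brought to 4 mL → factor 4/2 = 2
Step 6: 2 mL + 2 mL = 4 mL total → factor 4/2 = 2
Overall dilution factor = 20 × 2 × 20 × 5 × 2 × 2 = 16000
Final = 7.50 mM / 16000 = 0.0004687 mM = 469 nM

469 nM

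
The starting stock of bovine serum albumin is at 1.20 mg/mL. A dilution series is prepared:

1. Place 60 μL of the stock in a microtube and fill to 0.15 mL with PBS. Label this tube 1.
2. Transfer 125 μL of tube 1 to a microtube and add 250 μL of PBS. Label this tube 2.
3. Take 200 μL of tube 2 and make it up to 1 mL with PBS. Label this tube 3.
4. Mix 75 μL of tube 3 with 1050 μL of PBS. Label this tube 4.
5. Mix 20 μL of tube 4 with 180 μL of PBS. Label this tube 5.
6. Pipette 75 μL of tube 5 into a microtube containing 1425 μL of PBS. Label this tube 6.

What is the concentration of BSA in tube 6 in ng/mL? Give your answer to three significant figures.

Step 1: 60 μL brought to 0.15 mL → factor 150/60 = 2.5
Step 2: 125 μL + 250 μL = 375 μL total → factor 375/125 = 3
Step 3: 200 μL brought to 1 mL → factor 1000/200 = 5
Step 4: 75 μL + 1050 μL = 1125 μL total → factor 1125/75 = 15
Step 5: 20 μL + 180 μL = 200 μL total → factor 200/20 = 10
Step 6: 75 μL + 1425 μL = 1500 μL total → factor 1500/75 = 20
Overall dilution factor = 2.5 × 3 × 5 × 15 × 10 × 20 = 1.125 × 10^5
Final = 1.20 mg/mL / 1.125 × 10^5 = 1.067 × 10^-5 mg/mL = 10.7 ng/mL

10.7 ng/mL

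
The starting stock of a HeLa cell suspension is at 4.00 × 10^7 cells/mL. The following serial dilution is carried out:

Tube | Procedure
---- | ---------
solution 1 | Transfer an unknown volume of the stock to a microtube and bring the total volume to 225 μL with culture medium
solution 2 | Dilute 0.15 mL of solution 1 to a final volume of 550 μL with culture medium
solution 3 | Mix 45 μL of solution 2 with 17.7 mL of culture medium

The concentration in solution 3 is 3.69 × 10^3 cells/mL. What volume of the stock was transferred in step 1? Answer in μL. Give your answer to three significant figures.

Step 1: v brought to 225 μL → factor = 225 μL/v
Step 2: 0.15 mL brought to 550 μL → factor 0.55/0.15 = 3.6667
Step 3: 45 μL + 17.7 mL = 17745 μL total → factor 17745/45 = 394.33
Product of known-step factors = 1445.9
Overall factor = 4.00 × 10^7 cells/mL / (3.69 × 10^3 cells/mL) = 10840
Step-1 factor = 10840 / 1445.9 = 7.4972
v = 225 μL / 7.4972 = 30.0 μL

30.0 μL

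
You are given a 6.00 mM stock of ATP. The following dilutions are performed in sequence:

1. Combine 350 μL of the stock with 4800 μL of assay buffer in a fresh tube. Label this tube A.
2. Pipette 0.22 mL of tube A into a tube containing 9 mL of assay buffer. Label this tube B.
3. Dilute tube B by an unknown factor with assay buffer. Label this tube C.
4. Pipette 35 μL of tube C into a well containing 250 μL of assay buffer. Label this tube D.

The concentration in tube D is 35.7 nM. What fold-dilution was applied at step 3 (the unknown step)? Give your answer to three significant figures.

Step 1: 350 μL + 4800 μL = 5150 μL total → factor 5150/350 = 14.714
Step 2: 0.22 mL + 9 mL = 9.22 mL total → factor 9.22/0.22 = 41.909
Step 3: unknown factor x
Step 4: 35 μL + 250 μL = 285 μL total → factor 285/35 = 8.1429
Product of known-step factors = 5021.4
Overall factor = 6.00 mM / (35.7 nM) = 1.6807 × 10^5
x = 1.6807 × 10^5 / 5021.4 = 33.5

33.5-fold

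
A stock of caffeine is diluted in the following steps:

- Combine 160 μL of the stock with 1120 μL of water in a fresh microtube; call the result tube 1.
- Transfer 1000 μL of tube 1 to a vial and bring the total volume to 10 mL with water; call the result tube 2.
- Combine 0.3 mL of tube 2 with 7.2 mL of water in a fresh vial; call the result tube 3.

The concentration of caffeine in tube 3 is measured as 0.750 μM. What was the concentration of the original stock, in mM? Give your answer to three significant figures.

Step 1: 160 μL + 1120 μL = 1280 μL total → factor 1280/160 = 8
Step 2: 1000 μL brought to 10 mL → factor 10000/1000 = 10
Step 3: 0.3 mL + 7.2 mL = 7.5 mL total → factor 7.5/0.3 = 25
Overall dilution factor = 8 × 10 × 25 = 2000
Stock = 0.750 μM × 2000 = 1500 μM = 1.50 mM

1.50 mM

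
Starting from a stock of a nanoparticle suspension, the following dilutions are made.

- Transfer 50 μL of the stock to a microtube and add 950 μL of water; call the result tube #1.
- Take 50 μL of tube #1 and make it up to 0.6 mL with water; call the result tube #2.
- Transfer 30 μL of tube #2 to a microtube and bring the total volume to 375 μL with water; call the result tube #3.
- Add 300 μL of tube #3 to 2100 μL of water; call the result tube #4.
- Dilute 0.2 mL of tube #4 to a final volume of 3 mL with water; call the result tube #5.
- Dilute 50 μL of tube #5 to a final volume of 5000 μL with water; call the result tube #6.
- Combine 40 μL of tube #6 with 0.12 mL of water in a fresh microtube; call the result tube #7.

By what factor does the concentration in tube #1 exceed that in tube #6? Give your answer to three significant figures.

1.80 × 10^6

Step 1: 50 μL + 950 μL = 1000 μL total → factor 1000/50 = 20
Step 2: 50 μL brought to 0.6 mL → factor 600/50 = 12
Step 3: 30 μL brought to 375 μL → factor 375/30 = 12.5
Step 4: 300 μL + 2100 μL = 2400 μL total → factor 2400/300 = 8
Step 5: 0.2 mL brought to 3 mL → factor 3/0.2 = 15
Step 6: 50 μL brought to 5000 μL → factor 5000/50 = 100
Dilution factor to tube #1 = 20; to tube #6 = 3.6 × 10^7
[tube #1]/[tube #6] = (factor to tube #6)/(factor to tube #1) = 3.6 × 10^7/20 = 1.80 × 10^6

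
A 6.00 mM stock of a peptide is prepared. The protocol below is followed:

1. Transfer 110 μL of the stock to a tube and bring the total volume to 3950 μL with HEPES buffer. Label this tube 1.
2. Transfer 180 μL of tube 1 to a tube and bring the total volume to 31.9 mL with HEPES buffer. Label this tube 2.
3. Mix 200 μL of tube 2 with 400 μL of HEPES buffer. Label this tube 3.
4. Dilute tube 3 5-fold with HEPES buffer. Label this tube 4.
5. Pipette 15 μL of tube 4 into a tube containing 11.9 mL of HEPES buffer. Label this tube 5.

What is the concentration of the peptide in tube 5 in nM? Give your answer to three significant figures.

0.0791 nM

Step 1: 110 μL brought to 3950 μL → factor 3950/110 = 35.909
Step 2: 180 μL brought to 31.9 mL → factor 31900/180 = 177.22
Step 3: 200 μL + 400 μL = 600 μL total → factor 600/200 = 3
Step 4: 5-fold → factor 5
Step 5: 15 μL + 11.9 mL = 11915 μL total → factor 11915/15 = 794.33
Overall dilution factor = 35.909 × 177.22 × 3 × 5 × 794.33 = 7.5826 × 10^7
Final = 6.00 mM / 7.5826 × 10^7 = 7.913 × 10^-8 mM = 0.0791 nM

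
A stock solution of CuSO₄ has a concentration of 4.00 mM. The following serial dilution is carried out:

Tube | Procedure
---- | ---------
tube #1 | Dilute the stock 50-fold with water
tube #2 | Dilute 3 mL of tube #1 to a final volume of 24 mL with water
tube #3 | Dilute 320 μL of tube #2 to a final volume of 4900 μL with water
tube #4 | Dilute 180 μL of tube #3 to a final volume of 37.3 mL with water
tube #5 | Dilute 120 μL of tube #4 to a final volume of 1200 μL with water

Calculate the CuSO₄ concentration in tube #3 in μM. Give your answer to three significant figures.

Step 1: 50-fold → factor 50
Step 2: 3 mL brought to 24 mL → factor 24/3 = 8
Step 3: 320 μL brought to 4900 μL → factor 4900/320 = 15.312
Dilution factor through tube #3 = 50 × 8 × 15.312 = 6125
[tube #3] = 4.00 mM / 6125 = 0.0006531 mM = 0.653 μM

0.653 μM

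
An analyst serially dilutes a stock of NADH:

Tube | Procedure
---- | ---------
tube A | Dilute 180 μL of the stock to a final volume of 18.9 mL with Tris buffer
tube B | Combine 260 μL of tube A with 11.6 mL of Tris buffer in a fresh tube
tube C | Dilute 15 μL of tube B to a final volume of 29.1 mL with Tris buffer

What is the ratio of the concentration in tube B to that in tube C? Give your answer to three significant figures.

Step 1: 180 μL brought to 18.9 mL → factor 18900/180 = 105
Step 2: 260 μL + 11.6 mL = 11860 μL total → factor 11860/260 = 45.615
Step 3: 15 μL brought to 29.1 mL → factor 29100/15 = 1940
Dilution factor to tube B = 4789.6; to tube C = 9.2919 × 10^6
[tube B]/[tube C] = (factor to tube C)/(factor to tube B) = 9.2919 × 10^6/4789.6 = 1.94 × 10^3

1.94 × 10^3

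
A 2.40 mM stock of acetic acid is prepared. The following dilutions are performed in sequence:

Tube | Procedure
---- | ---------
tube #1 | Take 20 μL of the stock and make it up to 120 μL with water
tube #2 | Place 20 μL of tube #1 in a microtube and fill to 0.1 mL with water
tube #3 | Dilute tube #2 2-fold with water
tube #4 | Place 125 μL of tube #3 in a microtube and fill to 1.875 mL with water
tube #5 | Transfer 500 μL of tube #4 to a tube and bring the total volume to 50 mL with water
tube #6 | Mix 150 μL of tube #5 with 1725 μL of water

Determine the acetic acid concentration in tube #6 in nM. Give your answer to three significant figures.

Step 1: 20 μL brought to 120 μL → factor 120/20 = 6
Step 2: 20 μL brought to 0.1 mL → factor 100/20 = 5
Step 3: 2-fold → factor 2
Step 4: 125 μL brought to 1.875 mL → factor 1875/125 = 15
Step 5: 500 μL brought to 50 mL → factor 50000/500 = 100
Step 6: 150 μL + 1725 μL = 1875 μL total → factor 1875/150 = 12.5
Overall dilution factor = 6 × 5 × 2 × 15 × 100 × 12.5 = 1.125 × 10^6
Final = 2.40 mM / 1.125 × 10^6 = 2.133 × 10^-6 mM = 2.13 nM

2.13 nM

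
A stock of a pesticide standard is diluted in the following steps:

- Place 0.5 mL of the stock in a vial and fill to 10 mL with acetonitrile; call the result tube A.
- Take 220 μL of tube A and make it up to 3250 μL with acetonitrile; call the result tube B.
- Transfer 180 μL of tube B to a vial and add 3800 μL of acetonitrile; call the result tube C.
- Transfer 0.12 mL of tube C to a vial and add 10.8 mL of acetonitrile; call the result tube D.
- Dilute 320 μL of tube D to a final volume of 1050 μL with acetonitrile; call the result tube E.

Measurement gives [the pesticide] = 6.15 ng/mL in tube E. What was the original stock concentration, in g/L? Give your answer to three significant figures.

12.0 g/L

Step 1: 0.5 mL brought to 10 mL → factor 10/0.5 = 20
Step 2: 220 μL brought to 3250 μL → factor 3250/220 = 14.773
Step 3: 180 μL + 3800 μL = 3980 μL total → factor 3980/180 = 22.111
Step 4: 0.12 mL + 10.8 mL = 10.92 mL total → factor 10.92/0.12 = 91
Step 5: 320 μL brought to 1050 μL → factor 1050/320 = 3.2812
Overall dilution factor = 20 × 14.773 × 22.111 × 91 × 3.2812 = 1.9507 × 10^6
Stock = 6.15 ng/mL × 1.9507 × 10^6 = 1.200 × 10^7 ng/mL = 12.0 g/L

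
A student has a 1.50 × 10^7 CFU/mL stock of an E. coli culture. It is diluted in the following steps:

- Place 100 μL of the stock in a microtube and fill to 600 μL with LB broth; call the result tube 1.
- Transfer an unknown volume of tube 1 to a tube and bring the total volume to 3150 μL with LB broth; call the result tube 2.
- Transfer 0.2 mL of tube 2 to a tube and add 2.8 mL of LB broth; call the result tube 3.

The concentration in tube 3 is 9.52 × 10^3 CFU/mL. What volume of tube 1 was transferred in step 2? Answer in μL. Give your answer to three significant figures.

Step 1: 100 μL brought to 600 μL → factor 600/100 = 6
Step 2: v brought to 3150 μL → factor = 3150 μL/v
Step 3: 0.2 mL + 2.8 mL = 3 mL total → factor 3/0.2 = 15
Product of known-step factors = 90
Overall factor = 1.50 × 10^7 CFU/mL / (9.52 × 10^3 CFU/mL) = 1575.6
Step-2 factor = 1575.6 / 90 = 17.507
v = 3150 μL / 17.507 = 180 μL

180 μL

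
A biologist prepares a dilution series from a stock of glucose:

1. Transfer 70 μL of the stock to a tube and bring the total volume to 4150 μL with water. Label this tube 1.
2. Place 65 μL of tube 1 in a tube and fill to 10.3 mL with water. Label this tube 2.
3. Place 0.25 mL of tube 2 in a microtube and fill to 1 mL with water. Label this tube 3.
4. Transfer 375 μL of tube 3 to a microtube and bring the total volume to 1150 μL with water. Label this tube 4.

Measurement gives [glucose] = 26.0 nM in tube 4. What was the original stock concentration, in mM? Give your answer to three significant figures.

3.00 mM

Step 1: 70 μL brought to 4150 μL → factor 4150/70 = 59.286
Step 2: 65 μL brought to 10.3 mL → factor 10300/65 = 158.46
Step 3: 0.25 mL brought to 1 mL → factor 1/0.25 = 4
Step 4: 375 μL brought to 1150 μL → factor 1150/375 = 3.0667
Overall dilution factor = 59.286 × 158.46 × 4 × 3.0667 = 1.1524 × 10^5
Stock = 26.0 nM × 1.1524 × 10^5 = 2.996 × 10^6 nM = 3.00 mM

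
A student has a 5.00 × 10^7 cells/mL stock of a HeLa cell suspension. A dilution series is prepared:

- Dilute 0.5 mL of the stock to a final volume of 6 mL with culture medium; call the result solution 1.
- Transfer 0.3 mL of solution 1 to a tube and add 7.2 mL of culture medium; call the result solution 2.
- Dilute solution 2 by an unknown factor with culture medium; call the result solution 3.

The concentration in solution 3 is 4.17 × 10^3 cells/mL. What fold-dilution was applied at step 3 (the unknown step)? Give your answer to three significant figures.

Step 1: 0.5 mL brought to 6 mL → factor 6/0.5 = 12
Step 2: 0.3 mL + 7.2 mL = 7.5 mL total → factor 7.5/0.3 = 25
Step 3: unknown factor x
Product of known-step factors = 300
Overall factor = 5.00 × 10^7 cells/mL / (4.17 × 10^3 cells/mL) = 11990
x = 11990 / 300 = 40.0

40.0-fold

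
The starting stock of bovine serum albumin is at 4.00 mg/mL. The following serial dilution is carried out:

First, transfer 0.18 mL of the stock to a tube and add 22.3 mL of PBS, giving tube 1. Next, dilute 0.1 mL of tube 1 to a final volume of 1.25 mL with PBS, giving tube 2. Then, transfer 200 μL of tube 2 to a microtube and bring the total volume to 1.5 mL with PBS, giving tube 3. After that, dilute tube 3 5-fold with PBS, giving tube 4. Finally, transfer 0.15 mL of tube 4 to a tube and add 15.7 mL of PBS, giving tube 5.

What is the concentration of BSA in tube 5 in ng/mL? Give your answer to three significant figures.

Step 1: 0.18 mL + 22.3 mL = 22.48 mL total → factor 22.48/0.18 = 124.89
Step 2: 0.1 mL brought to 1.25 mL → factor 1.25/0.1 = 12.5
Step 3: 200 μL brought to 1.5 mL → factor 1500/200 = 7.5
Step 4: 5-fold → factor 5
Step 5: 0.15 mL + 15.7 mL = 15.85 mL total → factor 15.85/0.15 = 105.67
Overall dilution factor = 124.89 × 12.5 × 7.5 × 5 × 105.67 = 6.1859 × 10^6
Final = 4.00 mg/mL / 6.1859 × 10^6 = 6.466 × 10^-7 mg/mL = 0.647 ng/mL

0.647 ng/mL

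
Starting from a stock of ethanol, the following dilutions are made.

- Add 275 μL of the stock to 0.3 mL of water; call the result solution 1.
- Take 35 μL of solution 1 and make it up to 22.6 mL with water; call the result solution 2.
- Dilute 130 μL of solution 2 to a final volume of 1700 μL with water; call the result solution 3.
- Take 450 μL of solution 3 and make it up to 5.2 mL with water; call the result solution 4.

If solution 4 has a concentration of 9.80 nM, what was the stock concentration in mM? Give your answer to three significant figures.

Step 1: 275 μL + 0.3 mL = 575 μL total → factor 575/275 = 2.0909
Step 2: 35 μL brought to 22.6 mL → factor 22600/35 = 645.71
Step 3: 130 μL brought to 1700 μL → factor 1700/130 = 13.077
Step 4: 450 μL brought to 5.2 mL → factor 5200/450 = 11.556
Overall dilution factor = 2.0909 × 645.71 × 13.077 × 11.556 = 2.0402 × 10^5
Stock = 9.80 nM × 2.0402 × 10^5 = 1.999 × 10^6 nM = 2.00 mM

2.00 mM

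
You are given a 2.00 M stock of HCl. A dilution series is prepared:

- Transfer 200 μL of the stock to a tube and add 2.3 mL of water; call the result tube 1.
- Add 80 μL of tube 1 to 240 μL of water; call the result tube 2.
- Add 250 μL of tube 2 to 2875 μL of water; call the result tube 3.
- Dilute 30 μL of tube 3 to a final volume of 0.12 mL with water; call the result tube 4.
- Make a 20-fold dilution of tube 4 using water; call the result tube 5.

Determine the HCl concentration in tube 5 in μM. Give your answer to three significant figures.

40.0 μM

Step 1: 200 μL + 2.3 mL = 2500 μL total → factor 2500/200 = 12.5
Step 2: 80 μL + 240 μL = 320 μL total → factor 320/80 = 4
Step 3: 250 μL + 2875 μL = 3125 μL total → factor 3125/250 = 12.5
Step 4: 30 μL brought to 0.12 mL → factor 120/30 = 4
Step 5: 20-fold → factor 20
Overall dilution factor = 12.5 × 4 × 12.5 × 4 × 20 = 50000
Final = 2.00 M / 50000 = 4.000 × 10^-5 M = 40.0 μM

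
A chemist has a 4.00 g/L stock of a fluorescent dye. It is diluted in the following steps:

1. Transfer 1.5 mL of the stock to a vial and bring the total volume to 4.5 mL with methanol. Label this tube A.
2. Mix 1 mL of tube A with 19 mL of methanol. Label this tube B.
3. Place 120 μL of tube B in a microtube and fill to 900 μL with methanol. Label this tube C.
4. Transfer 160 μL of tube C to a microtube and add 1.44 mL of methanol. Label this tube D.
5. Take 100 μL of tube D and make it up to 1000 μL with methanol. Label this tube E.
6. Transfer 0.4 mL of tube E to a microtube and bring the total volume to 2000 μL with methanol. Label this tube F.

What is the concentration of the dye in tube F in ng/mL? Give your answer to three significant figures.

17.8 ng/mL

Step 1: 1.5 mL brought to 4.5 mL → factor 4.5/1.5 = 3
Step 2: 1 mL + 19 mL = 20 mL total → factor 20/1 = 20
Step 3: 120 μL brought to 900 μL → factor 900/120 = 7.5
Step 4: 160 μL + 1.44 mL = 1600 μL total → factor 1600/160 = 10
Step 5: 100 μL brought to 1000 μL → factor 1000/100 = 10
Step 6: 0.4 mL brought to 2000 μL → factor 2/0.4 = 5
Overall dilution factor = 3 × 20 × 7.5 × 10 × 10 × 5 = 2.25 × 10^5
Final = 4.00 g/L / 2.25 × 10^5 = 1.778 × 10^-5 g/L = 17.8 ng/mL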